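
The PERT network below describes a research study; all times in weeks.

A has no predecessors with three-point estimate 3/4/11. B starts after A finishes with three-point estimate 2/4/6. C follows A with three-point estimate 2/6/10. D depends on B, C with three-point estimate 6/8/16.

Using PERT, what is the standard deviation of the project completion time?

2.52 weeks

te_A = (3 + 4·4 + 11)/6 = 30/6 = 5; σ²_A = ((11−3)/6)² = 1.778
te_B = (2 + 4·4 + 6)/6 = 24/6 = 4; σ²_B = ((6−2)/6)² = 0.444
te_C = (2 + 4·6 + 10)/6 = 36/6 = 6; σ²_C = ((10−2)/6)² = 1.778
te_D = (6 + 4·8 + 16)/6 = 54/6 = 9; σ²_D = ((16−6)/6)² = 2.778

Forward pass:
ES_A = 0; EF_A = 5
ES_B = 5; EF_B = 5+4 = 9
ES_C = 5; EF_C = 5+6 = 11
ES_D = max(EF_B=9, EF_C=11) = 11; EF_D = 11+9 = 20
Expected project duration μ = 20 weeks. Critical path: A → C → D.

Variance along critical path = 1.778 + 1.778 + 2.778 = 6.333
σ = √6.333 = 2.517 weeks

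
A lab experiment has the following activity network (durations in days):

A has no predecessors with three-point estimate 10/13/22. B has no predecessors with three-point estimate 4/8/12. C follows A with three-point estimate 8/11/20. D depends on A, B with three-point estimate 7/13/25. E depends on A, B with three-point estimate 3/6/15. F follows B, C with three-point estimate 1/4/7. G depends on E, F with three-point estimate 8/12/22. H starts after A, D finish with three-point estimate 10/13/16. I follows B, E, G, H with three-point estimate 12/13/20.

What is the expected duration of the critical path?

te_A = (10 + 4·13 + 22)/6 = 84/6 = 14
te_B = (4 + 4·8 + 12)/6 = 48/6 = 8
te_C = (8 + 4·11 + 20)/6 = 72/6 = 12
te_D = (7 + 4·13 + 25)/6 = 84/6 = 14
te_E = (3 + 4·6 + 15)/6 = 42/6 = 7
te_F = (1 + 4·4 + 7)/6 = 24/6 = 4
te_G = (8 + 4·12 + 22)/6 = 78/6 = 13
te_H = (10 + 4·13 + 16)/6 = 78/6 = 13
te_I = (12 + 4·13 + 20)/6 = 84/6 = 14

Forward pass:
ES_A = 0; EF_A = 14
ES_B = 0; EF_B = 8
ES_C = 14; EF_C = 14+12 = 26
ES_D = max(EF_A=14, EF_B=8) = 14; EF_D = 14+14 = 28
ES_E = max(EF_A=14, EF_B=8) = 14; EF_E = 14+7 = 21
ES_F = max(EF_B=8, EF_C=26) = 26; EF_F = 26+4 = 30
ES_G = max(EF_E=21, EF_F=30) = 30; EF_G = 30+13 = 43
ES_H = max(EF_A=14, EF_D=28) = 28; EF_H = 28+13 = 41
ES_I = max(EF_B=8, EF_E=21, EF_G=43, EF_H=41) = 43; EF_I = 43+14 = 57
Expected project duration μ = 57 days. Critical path: A → C → F → G → I.

57 days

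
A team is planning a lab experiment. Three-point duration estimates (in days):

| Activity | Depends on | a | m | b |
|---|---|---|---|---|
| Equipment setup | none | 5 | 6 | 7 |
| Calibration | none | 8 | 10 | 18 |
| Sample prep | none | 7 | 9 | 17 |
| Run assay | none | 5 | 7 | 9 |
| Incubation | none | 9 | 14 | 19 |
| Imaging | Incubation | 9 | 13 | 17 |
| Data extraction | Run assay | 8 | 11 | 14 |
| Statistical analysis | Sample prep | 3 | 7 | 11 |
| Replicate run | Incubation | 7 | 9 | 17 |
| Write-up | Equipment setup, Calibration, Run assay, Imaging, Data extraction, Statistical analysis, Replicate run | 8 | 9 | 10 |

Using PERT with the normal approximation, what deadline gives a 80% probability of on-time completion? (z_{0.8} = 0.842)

37.8 days

te_Equipment setup = (5 + 4·6 + 7)/6 = 36/6 = 6; σ²_Equipment setup = ((7−5)/6)² = 0.111
te_Calibration = (8 + 4·10 + 18)/6 = 66/6 = 11; σ²_Calibration = ((18−8)/6)² = 2.778
te_Sample prep = (7 + 4·9 + 17)/6 = 60/6 = 10; σ²_Sample prep = ((17−7)/6)² = 2.778
te_Run assay = (5 + 4·7 + 9)/6 = 42/6 = 7; σ²_Run assay = ((9−5)/6)² = 0.444
te_Incubation = (9 + 4·14 + 19)/6 = 84/6 = 14; σ²_Incubation = ((19−9)/6)² = 2.778
te_Imaging = (9 + 4·13 + 17)/6 = 78/6 = 13; σ²_Imaging = ((17−9)/6)² = 1.778
te_Data extraction = (8 + 4·11 + 14)/6 = 66/6 = 11; σ²_Data extraction = ((14−8)/6)² = 1.000
te_Statistical analysis = (3 + 4·7 + 11)/6 = 42/6 = 7; σ²_Statistical analysis = ((11−3)/6)² = 1.778
te_Replicate run = (7 + 4·9 + 17)/6 = 60/6 = 10; σ²_Replicate run = ((17−7)/6)² = 2.778
te_Write-up = (8 + 4·9 + 10)/6 = 54/6 = 9; σ²_Write-up = ((10−8)/6)² = 0.111

Forward pass:
ES_Equipment setup = 0; EF_Equipment setup = 6
ES_Calibration = 0; EF_Calibration = 11
ES_Sample prep = 0; EF_Sample prep = 10
ES_Run assay = 0; EF_Run assay = 7
ES_Incubation = 0; EF_Incubation = 14
ES_Imaging = 14; EF_Imaging = 14+13 = 27
ES_Data extraction = 7; EF_Data extraction = 7+11 = 18
ES_Statistical analysis = 10; EF_Statistical analysis = 10+7 = 17
ES_Replicate run = 14; EF_Replicate run = 14+10 = 24
ES_Write-up = max(EF_Equipment setup=6, EF_Calibration=11, EF_Run assay=7, EF_Imaging=27, EF_Data extraction=18, EF_Statistical analysis=17, EF_Replicate run=24) = 27; EF_Write-up = 27+9 = 36
Expected project duration μ = 36 days. Critical path: Incubation → Imaging → Write-up.

Variance along critical path = 2.778 + 1.778 + 0.111 = 4.667; σ = 2.160 days.
D = μ + z·σ = 36 + 0.842·2.160 = 37.8 days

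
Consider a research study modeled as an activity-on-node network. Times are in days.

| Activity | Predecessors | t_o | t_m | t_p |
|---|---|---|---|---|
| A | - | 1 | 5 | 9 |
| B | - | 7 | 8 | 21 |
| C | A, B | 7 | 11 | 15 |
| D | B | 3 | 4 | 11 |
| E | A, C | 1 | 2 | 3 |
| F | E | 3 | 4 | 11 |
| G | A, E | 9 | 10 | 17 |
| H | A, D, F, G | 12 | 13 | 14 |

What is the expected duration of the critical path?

te_A = (1 + 4·5 + 9)/6 = 30/6 = 5
te_B = (7 + 4·8 + 21)/6 = 60/6 = 10
te_C = (7 + 4·11 + 15)/6 = 66/6 = 11
te_D = (3 + 4·4 + 11)/6 = 30/6 = 5
te_E = (1 + 4·2 + 3)/6 = 12/6 = 2
te_F = (3 + 4·4 + 11)/6 = 30/6 = 5
te_G = (9 + 4·10 + 17)/6 = 66/6 = 11
te_H = (12 + 4·13 + 14)/6 = 78/6 = 13

Forward pass:
ES_A = 0; EF_A = 5
ES_B = 0; EF_B = 10
ES_C = max(EF_A=5, EF_B=10) = 10; EF_C = 10+11 = 21
ES_D = 10; EF_D = 10+5 = 15
ES_E = max(EF_A=5, EF_C=21) = 21; EF_E = 21+2 = 23
ES_F = 23; EF_F = 23+5 = 28
ES_G = max(EF_A=5, EF_E=23) = 23; EF_G = 23+11 = 34
ES_H = max(EF_A=5, EF_D=15, EF_F=28, EF_G=34) = 34; EF_H = 34+13 = 47
Expected project duration μ = 47 days. Critical path: B → C → E → G → H.

47 days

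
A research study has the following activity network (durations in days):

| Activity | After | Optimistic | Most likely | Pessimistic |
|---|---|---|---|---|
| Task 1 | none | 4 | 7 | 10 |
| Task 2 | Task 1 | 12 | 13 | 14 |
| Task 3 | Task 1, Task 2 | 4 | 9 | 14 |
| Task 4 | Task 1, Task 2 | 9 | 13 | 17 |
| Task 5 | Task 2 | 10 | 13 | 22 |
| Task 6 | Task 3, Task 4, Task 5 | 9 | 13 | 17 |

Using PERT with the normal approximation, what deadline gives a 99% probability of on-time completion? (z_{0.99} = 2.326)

53.1 days

te_Task 1 = (4 + 4·7 + 10)/6 = 42/6 = 7; σ²_Task 1 = ((10−4)/6)² = 1.000
te_Task 2 = (12 + 4·13 + 14)/6 = 78/6 = 13; σ²_Task 2 = ((14−12)/6)² = 0.111
te_Task 3 = (4 + 4·9 + 14)/6 = 54/6 = 9; σ²_Task 3 = ((14−4)/6)² = 2.778
te_Task 4 = (9 + 4·13 + 17)/6 = 78/6 = 13; σ²_Task 4 = ((17−9)/6)² = 1.778
te_Task 5 = (10 + 4·13 + 22)/6 = 84/6 = 14; σ²_Task 5 = ((22−10)/6)² = 4.000
te_Task 6 = (9 + 4·13 + 17)/6 = 78/6 = 13; σ²_Task 6 = ((17−9)/6)² = 1.778

Forward pass:
ES_Task 1 = 0; EF_Task 1 = 7
ES_Task 2 = 7; EF_Task 2 = 7+13 = 20
ES_Task 3 = max(EF_Task 1=7, EF_Task 2=20) = 20; EF_Task 3 = 20+9 = 29
ES_Task 4 = max(EF_Task 1=7, EF_Task 2=20) = 20; EF_Task 4 = 20+13 = 33
ES_Task 5 = 20; EF_Task 5 = 20+14 = 34
ES_Task 6 = max(EF_Task 3=29, EF_Task 4=33, EF_Task 5=34) = 34; EF_Task 6 = 34+13 = 47
Expected project duration μ = 47 days. Critical path: Task 1 → Task 2 → Task 5 → Task 6.

Variance along critical path = 1.000 + 0.111 + 4.000 + 1.778 = 6.889; σ = 2.625 days.
D = μ + z·σ = 47 + 2.326·2.625 = 53.1 days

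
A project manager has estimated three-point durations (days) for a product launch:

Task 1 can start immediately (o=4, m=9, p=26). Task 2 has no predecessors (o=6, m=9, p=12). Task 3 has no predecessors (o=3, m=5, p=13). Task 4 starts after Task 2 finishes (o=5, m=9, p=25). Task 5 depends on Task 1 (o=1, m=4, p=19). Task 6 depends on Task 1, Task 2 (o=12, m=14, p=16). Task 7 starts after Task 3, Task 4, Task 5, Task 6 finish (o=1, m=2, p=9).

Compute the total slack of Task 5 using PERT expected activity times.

te_Task 1 = (4 + 4·9 + 26)/6 = 66/6 = 11
te_Task 2 = (6 + 4·9 + 12)/6 = 54/6 = 9
te_Task 3 = (3 + 4·5 + 13)/6 = 36/6 = 6
te_Task 4 = (5 + 4·9 + 25)/6 = 66/6 = 11
te_Task 5 = (1 + 4·4 + 19)/6 = 36/6 = 6
te_Task 6 = (12 + 4·14 + 16)/6 = 84/6 = 14
te_Task 7 = (1 + 4·2 + 9)/6 = 18/6 = 3

Forward pass:
ES_Task 1 = 0; EF_Task 1 = 11
ES_Task 2 = 0; EF_Task 2 = 9
ES_Task 3 = 0; EF_Task 3 = 6
ES_Task 4 = 9; EF_Task 4 = 9+11 = 20
ES_Task 5 = 11; EF_Task 5 = 11+6 = 17
ES_Task 6 = max(EF_Task 1=11, EF_Task 2=9) = 11; EF_Task 6 = 11+14 = 25
ES_Task 7 = max(EF_Task 3=6, EF_Task 4=20, EF_Task 5=17, EF_Task 6=25) = 25; EF_Task 7 = 25+3 = 28
Expected project duration μ = 28 days. Critical path: Task 1 → Task 6 → Task 7.

Backward pass:
LF_Task 7 = 28; LS_Task 7 = 28−3 = 25
LF_Task 6 = LS_Task 7 = 25; LS_Task 6 = 25−14 = 11
LF_Task 5 = LS_Task 7 = 25; LS_Task 5 = 25−6 = 19
LF_Task 4 = LS_Task 7 = 25; LS_Task 4 = 25−11 = 14
LF_Task 3 = LS_Task 7 = 25; LS_Task 3 = 25−6 = 19
LF_Task 2 = min(LS_Task 4=14, LS_Task 6=11) = 11; LS_Task 2 = 11−9 = 2
LF_Task 1 = min(LS_Task 5=19, LS_Task 6=11) = 11; LS_Task 1 = 11−11 = 0
Slack_Task 5 = LS_Task 5 − ES_Task 5 = 19 − 11 = 8

8 days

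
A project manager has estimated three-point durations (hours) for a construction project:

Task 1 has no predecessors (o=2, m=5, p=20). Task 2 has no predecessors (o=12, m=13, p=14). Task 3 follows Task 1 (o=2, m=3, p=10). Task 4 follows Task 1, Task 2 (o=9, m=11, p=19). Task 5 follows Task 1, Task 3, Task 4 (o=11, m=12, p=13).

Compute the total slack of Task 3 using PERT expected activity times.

te_Task 1 = (2 + 4·5 + 20)/6 = 42/6 = 7
te_Task 2 = (12 + 4·13 + 14)/6 = 78/6 = 13
te_Task 3 = (2 + 4·3 + 10)/6 = 24/6 = 4
te_Task 4 = (9 + 4·11 + 19)/6 = 72/6 = 12
te_Task 5 = (11 + 4·12 + 13)/6 = 72/6 = 12

Forward pass:
ES_Task 1 = 0; EF_Task 1 = 7
ES_Task 2 = 0; EF_Task 2 = 13
ES_Task 3 = 7; EF_Task 3 = 7+4 = 11
ES_Task 4 = max(EF_Task 1=7, EF_Task 2=13) = 13; EF_Task 4 = 13+12 = 25
ES_Task 5 = max(EF_Task 1=7, EF_Task 3=11, EF_Task 4=25) = 25; EF_Task 5 = 25+12 = 37
Expected project duration μ = 37 hours. Critical path: Task 2 → Task 4 → Task 5.

Backward pass:
LF_Task 5 = 37; LS_Task 5 = 37−12 = 25
LF_Task 4 = LS_Task 5 = 25; LS_Task 4 = 25−12 = 13
LF_Task 3 = LS_Task 5 = 25; LS_Task 3 = 25−4 = 21
LF_Task 2 = LS_Task 4 = 13; LS_Task 2 = 13−13 = 0
LF_Task 1 = min(LS_Task 3=21, LS_Task 4=13, LS_Task 5=25) = 13; LS_Task 1 = 13−7 = 6
Slack_Task 3 = LS_Task 3 − ES_Task 3 = 21 − 7 = 14

14 hours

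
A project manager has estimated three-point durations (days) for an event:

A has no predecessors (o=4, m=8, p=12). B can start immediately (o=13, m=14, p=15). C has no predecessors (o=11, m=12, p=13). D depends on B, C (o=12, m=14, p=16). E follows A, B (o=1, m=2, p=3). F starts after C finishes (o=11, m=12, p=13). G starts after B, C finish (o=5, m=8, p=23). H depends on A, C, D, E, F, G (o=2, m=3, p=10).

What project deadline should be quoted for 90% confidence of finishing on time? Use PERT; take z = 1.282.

34.0 days

te_A = (4 + 4·8 + 12)/6 = 48/6 = 8; σ²_A = ((12−4)/6)² = 1.778
te_B = (13 + 4·14 + 15)/6 = 84/6 = 14; σ²_B = ((15−13)/6)² = 0.111
te_C = (11 + 4·12 + 13)/6 = 72/6 = 12; σ²_C = ((13−11)/6)² = 0.111
te_D = (12 + 4·14 + 16)/6 = 84/6 = 14; σ²_D = ((16−12)/6)² = 0.444
te_E = (1 + 4·2 + 3)/6 = 12/6 = 2; σ²_E = ((3−1)/6)² = 0.111
te_F = (11 + 4·12 + 13)/6 = 72/6 = 12; σ²_F = ((13−11)/6)² = 0.111
te_G = (5 + 4·8 + 23)/6 = 60/6 = 10; σ²_G = ((23−5)/6)² = 9.000
te_H = (2 + 4·3 + 10)/6 = 24/6 = 4; σ²_H = ((10−2)/6)² = 1.778

Forward pass:
ES_A = 0; EF_A = 8
ES_B = 0; EF_B = 14
ES_C = 0; EF_C = 12
ES_D = max(EF_B=14, EF_C=12) = 14; EF_D = 14+14 = 28
ES_E = max(EF_A=8, EF_B=14) = 14; EF_E = 14+2 = 16
ES_F = 12; EF_F = 12+12 = 24
ES_G = max(EF_B=14, EF_C=12) = 14; EF_G = 14+10 = 24
ES_H = max(EF_A=8, EF_C=12, EF_D=28, EF_E=16, EF_F=24, EF_G=24) = 28; EF_H = 28+4 = 32
Expected project duration μ = 32 days. Critical path: B → D → H.

Variance along critical path = 0.111 + 0.444 + 1.778 = 2.333; σ = 1.528 days.
D = μ + z·σ = 32 + 1.282·1.528 = 34.0 days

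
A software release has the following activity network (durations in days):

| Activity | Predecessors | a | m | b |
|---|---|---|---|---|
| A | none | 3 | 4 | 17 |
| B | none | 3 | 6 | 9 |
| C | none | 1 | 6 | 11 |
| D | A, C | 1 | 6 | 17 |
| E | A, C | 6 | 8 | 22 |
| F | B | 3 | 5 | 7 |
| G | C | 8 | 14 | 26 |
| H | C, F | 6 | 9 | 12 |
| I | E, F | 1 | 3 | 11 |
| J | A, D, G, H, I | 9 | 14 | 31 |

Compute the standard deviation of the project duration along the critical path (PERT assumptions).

te_A = (3 + 4·4 + 17)/6 = 36/6 = 6; σ²_A = ((17−3)/6)² = 5.444
te_B = (3 + 4·6 + 9)/6 = 36/6 = 6; σ²_B = ((9−3)/6)² = 1.000
te_C = (1 + 4·6 + 11)/6 = 36/6 = 6; σ²_C = ((11−1)/6)² = 2.778
te_D = (1 + 4·6 + 17)/6 = 42/6 = 7; σ²_D = ((17−1)/6)² = 7.111
te_E = (6 + 4·8 + 22)/6 = 60/6 = 10; σ²_E = ((22−6)/6)² = 7.111
te_F = (3 + 4·5 + 7)/6 = 30/6 = 5; σ²_F = ((7−3)/6)² = 0.444
te_G = (8 + 4·14 + 26)/6 = 90/6 = 15; σ²_G = ((26−8)/6)² = 9.000
te_H = (6 + 4·9 + 12)/6 = 54/6 = 9; σ²_H = ((12−6)/6)² = 1.000
te_I = (1 + 4·3 + 11)/6 = 24/6 = 4; σ²_I = ((11−1)/6)² = 2.778
te_J = (9 + 4·14 + 31)/6 = 96/6 = 16; σ²_J = ((31−9)/6)² = 13.444

Forward pass:
ES_A = 0; EF_A = 6
ES_B = 0; EF_B = 6
ES_C = 0; EF_C = 6
ES_D = max(EF_A=6, EF_C=6) = 6; EF_D = 6+7 = 13
ES_E = max(EF_A=6, EF_C=6) = 6; EF_E = 6+10 = 16
ES_F = 6; EF_F = 6+5 = 11
ES_G = 6; EF_G = 6+15 = 21
ES_H = max(EF_C=6, EF_F=11) = 11; EF_H = 11+9 = 20
ES_I = max(EF_E=16, EF_F=11) = 16; EF_I = 16+4 = 20
ES_J = max(EF_A=6, EF_D=13, EF_G=21, EF_H=20, EF_I=20) = 21; EF_J = 21+16 = 37
Expected project duration μ = 37 days. Critical path: C → G → J.

Variance along critical path = 2.778 + 9.000 + 13.444 = 25.222
σ = √25.222 = 5.022 days

5.02 days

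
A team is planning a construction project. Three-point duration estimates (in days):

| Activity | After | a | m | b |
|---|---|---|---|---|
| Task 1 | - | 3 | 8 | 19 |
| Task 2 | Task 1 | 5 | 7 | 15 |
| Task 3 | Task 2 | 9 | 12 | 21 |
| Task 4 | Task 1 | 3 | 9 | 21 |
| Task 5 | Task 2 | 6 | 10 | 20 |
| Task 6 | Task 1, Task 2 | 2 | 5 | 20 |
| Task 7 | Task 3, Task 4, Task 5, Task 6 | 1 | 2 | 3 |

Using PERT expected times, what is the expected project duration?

te_Task 1 = (3 + 4·8 + 19)/6 = 54/6 = 9
te_Task 2 = (5 + 4·7 + 15)/6 = 48/6 = 8
te_Task 3 = (9 + 4·12 + 21)/6 = 78/6 = 13
te_Task 4 = (3 + 4·9 + 21)/6 = 60/6 = 10
te_Task 5 = (6 + 4·10 + 20)/6 = 66/6 = 11
te_Task 6 = (2 + 4·5 + 20)/6 = 42/6 = 7
te_Task 7 = (1 + 4·2 + 3)/6 = 12/6 = 2

Forward pass:
ES_Task 1 = 0; EF_Task 1 = 9
ES_Task 2 = 9; EF_Task 2 = 9+8 = 17
ES_Task 3 = 17; EF_Task 3 = 17+13 = 30
ES_Task 4 = 9; EF_Task 4 = 9+10 = 19
ES_Task 5 = 17; EF_Task 5 = 17+11 = 28
ES_Task 6 = max(EF_Task 1=9, EF_Task 2=17) = 17; EF_Task 6 = 17+7 = 24
ES_Task 7 = max(EF_Task 3=30, EF_Task 4=19, EF_Task 5=28, EF_Task 6=24) = 30; EF_Task 7 = 30+2 = 32
Expected project duration μ = 32 days. Critical path: Task 1 → Task 2 → Task 3 → Task 7.

32 days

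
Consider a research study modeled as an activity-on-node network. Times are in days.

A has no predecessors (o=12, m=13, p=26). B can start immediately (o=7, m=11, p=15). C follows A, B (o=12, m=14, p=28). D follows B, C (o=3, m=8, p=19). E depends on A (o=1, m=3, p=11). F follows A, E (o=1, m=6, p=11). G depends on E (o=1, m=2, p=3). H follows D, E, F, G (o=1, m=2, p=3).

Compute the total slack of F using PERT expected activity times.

15 days

te_A = (12 + 4·13 + 26)/6 = 90/6 = 15
te_B = (7 + 4·11 + 15)/6 = 66/6 = 11
te_C = (12 + 4·14 + 28)/6 = 96/6 = 16
te_D = (3 + 4·8 + 19)/6 = 54/6 = 9
te_E = (1 + 4·3 + 11)/6 = 24/6 = 4
te_F = (1 + 4·6 + 11)/6 = 36/6 = 6
te_G = (1 + 4·2 + 3)/6 = 12/6 = 2
te_H = (1 + 4·2 + 3)/6 = 12/6 = 2

Forward pass:
ES_A = 0; EF_A = 15
ES_B = 0; EF_B = 11
ES_C = max(EF_A=15, EF_B=11) = 15; EF_C = 15+16 = 31
ES_D = max(EF_B=11, EF_C=31) = 31; EF_D = 31+9 = 40
ES_E = 15; EF_E = 15+4 = 19
ES_F = max(EF_A=15, EF_E=19) = 19; EF_F = 19+6 = 25
ES_G = 19; EF_G = 19+2 = 21
ES_H = max(EF_D=40, EF_E=19, EF_F=25, EF_G=21) = 40; EF_H = 40+2 = 42
Expected project duration μ = 42 days. Critical path: A → C → D → H.

Backward pass:
LF_H = 42; LS_H = 42−2 = 40
LF_G = LS_H = 40; LS_G = 40−2 = 38
LF_F = LS_H = 40; LS_F = 40−6 = 34
LF_E = min(LS_F=34, LS_G=38, LS_H=40) = 34; LS_E = 34−4 = 30
LF_D = LS_H = 40; LS_D = 40−9 = 31
LF_C = LS_D = 31; LS_C = 31−16 = 15
LF_B = min(LS_C=15, LS_D=31) = 15; LS_B = 15−11 = 4
LF_A = min(LS_C=15, LS_E=30, LS_F=34) = 15; LS_A = 15−15 = 0
Slack_F = LS_F − ES_F = 34 − 19 = 15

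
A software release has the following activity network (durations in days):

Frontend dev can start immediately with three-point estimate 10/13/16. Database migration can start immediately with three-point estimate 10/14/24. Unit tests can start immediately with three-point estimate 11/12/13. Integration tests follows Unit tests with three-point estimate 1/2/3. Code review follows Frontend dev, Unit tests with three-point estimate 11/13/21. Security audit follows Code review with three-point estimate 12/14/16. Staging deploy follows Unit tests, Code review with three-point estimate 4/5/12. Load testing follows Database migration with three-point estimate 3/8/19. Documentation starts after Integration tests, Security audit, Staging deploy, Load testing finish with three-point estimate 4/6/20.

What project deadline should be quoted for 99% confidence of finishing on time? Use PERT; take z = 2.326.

56.8 days

te_Frontend dev = (10 + 4·13 + 16)/6 = 78/6 = 13; σ²_Frontend dev = ((16−10)/6)² = 1.000
te_Database migration = (10 + 4·14 + 24)/6 = 90/6 = 15; σ²_Database migration = ((24−10)/6)² = 5.444
te_Unit tests = (11 + 4·12 + 13)/6 = 72/6 = 12; σ²_Unit tests = ((13−11)/6)² = 0.111
te_Integration tests = (1 + 4·2 + 3)/6 = 12/6 = 2; σ²_Integration tests = ((3−1)/6)² = 0.111
te_Code review = (11 + 4·13 + 21)/6 = 84/6 = 14; σ²_Code review = ((21−11)/6)² = 2.778
te_Security audit = (12 + 4·14 + 16)/6 = 84/6 = 14; σ²_Security audit = ((16−12)/6)² = 0.444
te_Staging deploy = (4 + 4·5 + 12)/6 = 36/6 = 6; σ²_Staging deploy = ((12−4)/6)² = 1.778
te_Load testing = (3 + 4·8 + 19)/6 = 54/6 = 9; σ²_Load testing = ((19−3)/6)² = 7.111
te_Documentation = (4 + 4·6 + 20)/6 = 48/6 = 8; σ²_Documentation = ((20−4)/6)² = 7.111

Forward pass:
ES_Frontend dev = 0; EF_Frontend dev = 13
ES_Database migration = 0; EF_Database migration = 15
ES_Unit tests = 0; EF_Unit tests = 12
ES_Integration tests = 12; EF_Integration tests = 12+2 = 14
ES_Code review = max(EF_Frontend dev=13, EF_Unit tests=12) = 13; EF_Code review = 13+14 = 27
ES_Security audit = 27; EF_Security audit = 27+14 = 41
ES_Staging deploy = max(EF_Unit tests=12, EF_Code review=27) = 27; EF_Staging deploy = 27+6 = 33
ES_Load testing = 15; EF_Load testing = 15+9 = 24
ES_Documentation = max(EF_Integration tests=14, EF_Security audit=41, EF_Staging deploy=33, EF_Load testing=24) = 41; EF_Documentation = 41+8 = 49
Expected project duration μ = 49 days. Critical path: Frontend dev → Code review → Security audit → Documentation.

Variance along critical path = 1.000 + 2.778 + 0.444 + 7.111 = 11.333; σ = 3.367 days.
D = μ + z·σ = 49 + 2.326·3.367 = 56.8 days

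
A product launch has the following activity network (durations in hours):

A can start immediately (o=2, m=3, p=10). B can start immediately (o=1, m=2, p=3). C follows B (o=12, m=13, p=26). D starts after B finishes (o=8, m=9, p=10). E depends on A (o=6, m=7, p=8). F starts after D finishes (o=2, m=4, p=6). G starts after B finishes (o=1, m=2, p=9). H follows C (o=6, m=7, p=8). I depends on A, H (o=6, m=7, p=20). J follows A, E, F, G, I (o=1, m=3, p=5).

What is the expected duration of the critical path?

36 hours

te_A = (2 + 4·3 + 10)/6 = 24/6 = 4
te_B = (1 + 4·2 + 3)/6 = 12/6 = 2
te_C = (12 + 4·13 + 26)/6 = 90/6 = 15
te_D = (8 + 4·9 + 10)/6 = 54/6 = 9
te_E = (6 + 4·7 + 8)/6 = 42/6 = 7
te_F = (2 + 4·4 + 6)/6 = 24/6 = 4
te_G = (1 + 4·2 + 9)/6 = 18/6 = 3
te_H = (6 + 4·7 + 8)/6 = 42/6 = 7
te_I = (6 + 4·7 + 20)/6 = 54/6 = 9
te_J = (1 + 4·3 + 5)/6 = 18/6 = 3

Forward pass:
ES_A = 0; EF_A = 4
ES_B = 0; EF_B = 2
ES_C = 2; EF_C = 2+15 = 17
ES_D = 2; EF_D = 2+9 = 11
ES_E = 4; EF_E = 4+7 = 11
ES_F = 11; EF_F = 11+4 = 15
ES_G = 2; EF_G = 2+3 = 5
ES_H = 17; EF_H = 17+7 = 24
ES_I = max(EF_A=4, EF_H=24) = 24; EF_I = 24+9 = 33
ES_J = max(EF_A=4, EF_E=11, EF_F=15, EF_G=5, EF_I=33) = 33; EF_J = 33+3 = 36
Expected project duration μ = 36 hours. Critical path: B → C → H → I → J.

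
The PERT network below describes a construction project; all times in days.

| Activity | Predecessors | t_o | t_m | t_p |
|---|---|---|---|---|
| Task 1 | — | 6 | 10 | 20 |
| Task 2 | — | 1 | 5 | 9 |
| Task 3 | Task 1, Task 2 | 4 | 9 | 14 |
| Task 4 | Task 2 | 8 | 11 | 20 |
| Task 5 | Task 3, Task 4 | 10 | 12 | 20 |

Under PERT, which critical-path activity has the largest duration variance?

Task 1

te_Task 1 = (6 + 4·10 + 20)/6 = 66/6 = 11; σ²_Task 1 = ((20−6)/6)² = 5.444
te_Task 2 = (1 + 4·5 + 9)/6 = 30/6 = 5; σ²_Task 2 = ((9−1)/6)² = 1.778
te_Task 3 = (4 + 4·9 + 14)/6 = 54/6 = 9; σ²_Task 3 = ((14−4)/6)² = 2.778
te_Task 4 = (8 + 4·11 + 20)/6 = 72/6 = 12; σ²_Task 4 = ((20−8)/6)² = 4.000
te_Task 5 = (10 + 4·12 + 20)/6 = 78/6 = 13; σ²_Task 5 = ((20−10)/6)² = 2.778

Forward pass:
ES_Task 1 = 0; EF_Task 1 = 11
ES_Task 2 = 0; EF_Task 2 = 5
ES_Task 3 = max(EF_Task 1=11, EF_Task 2=5) = 11; EF_Task 3 = 11+9 = 20
ES_Task 4 = 5; EF_Task 4 = 5+12 = 17
ES_Task 5 = max(EF_Task 3=20, EF_Task 4=17) = 20; EF_Task 5 = 20+13 = 33
Expected project duration μ = 33 days. Critical path: Task 1 → Task 3 → Task 5.

Variances on critical path: σ²_Task 1=5.444, σ²_Task 3=2.778, σ²_Task 5=2.778.
Largest is σ²_Task 1 = 5.444.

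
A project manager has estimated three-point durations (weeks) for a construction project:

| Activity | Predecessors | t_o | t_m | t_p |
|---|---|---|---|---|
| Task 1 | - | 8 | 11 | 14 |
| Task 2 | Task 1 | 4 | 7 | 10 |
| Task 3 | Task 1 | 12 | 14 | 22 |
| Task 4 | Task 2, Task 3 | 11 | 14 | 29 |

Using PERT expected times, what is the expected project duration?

42 weeks

te_Task 1 = (8 + 4·11 + 14)/6 = 66/6 = 11
te_Task 2 = (4 + 4·7 + 10)/6 = 42/6 = 7
te_Task 3 = (12 + 4·14 + 22)/6 = 90/6 = 15
te_Task 4 = (11 + 4·14 + 29)/6 = 96/6 = 16

Forward pass:
ES_Task 1 = 0; EF_Task 1 = 11
ES_Task 2 = 11; EF_Task 2 = 11+7 = 18
ES_Task 3 = 11; EF_Task 3 = 11+15 = 26
ES_Task 4 = max(EF_Task 2=18, EF_Task 3=26) = 26; EF_Task 4 = 26+16 = 42
Expected project duration μ = 42 weeks. Critical path: Task 1 → Task 3 → Task 4.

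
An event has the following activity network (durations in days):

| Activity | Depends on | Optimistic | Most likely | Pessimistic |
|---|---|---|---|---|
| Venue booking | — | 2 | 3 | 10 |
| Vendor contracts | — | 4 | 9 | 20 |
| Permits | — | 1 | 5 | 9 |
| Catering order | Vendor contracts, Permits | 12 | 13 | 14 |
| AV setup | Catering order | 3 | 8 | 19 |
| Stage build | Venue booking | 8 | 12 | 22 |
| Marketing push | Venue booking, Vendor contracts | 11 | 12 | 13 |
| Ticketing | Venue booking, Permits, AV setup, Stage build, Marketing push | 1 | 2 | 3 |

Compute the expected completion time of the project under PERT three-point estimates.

te_Venue booking = (2 + 4·3 + 10)/6 = 24/6 = 4
te_Vendor contracts = (4 + 4·9 + 20)/6 = 60/6 = 10
te_Permits = (1 + 4·5 + 9)/6 = 30/6 = 5
te_Catering order = (12 + 4·13 + 14)/6 = 78/6 = 13
te_AV setup = (3 + 4·8 + 19)/6 = 54/6 = 9
te_Stage build = (8 + 4·12 + 22)/6 = 78/6 = 13
te_Marketing push = (11 + 4·12 + 13)/6 = 72/6 = 12
te_Ticketing = (1 + 4·2 + 3)/6 = 12/6 = 2

Forward pass:
ES_Venue booking = 0; EF_Venue booking = 4
ES_Vendor contracts = 0; EF_Vendor contracts = 10
ES_Permits = 0; EF_Permits = 5
ES_Catering order = max(EF_Vendor contracts=10, EF_Permits=5) = 10; EF_Catering order = 10+13 = 23
ES_AV setup = 23; EF_AV setup = 23+9 = 32
ES_Stage build = 4; EF_Stage build = 4+13 = 17
ES_Marketing push = max(EF_Venue booking=4, EF_Vendor contracts=10) = 10; EF_Marketing push = 10+12 = 22
ES_Ticketing = max(EF_Venue booking=4, EF_Permits=5, EF_AV setup=32, EF_Stage build=17, EF_Marketing push=22) = 32; EF_Ticketing = 32+2 = 34
Expected project duration μ = 34 days. Critical path: Vendor contracts → Catering order → AV setup → Ticketing.

34 days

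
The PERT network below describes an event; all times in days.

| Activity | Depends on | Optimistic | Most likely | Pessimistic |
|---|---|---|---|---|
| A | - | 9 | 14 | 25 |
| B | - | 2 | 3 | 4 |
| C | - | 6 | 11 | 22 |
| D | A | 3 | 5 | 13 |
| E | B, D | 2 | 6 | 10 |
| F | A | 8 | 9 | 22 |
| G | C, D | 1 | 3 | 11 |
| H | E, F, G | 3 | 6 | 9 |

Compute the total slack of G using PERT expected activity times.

2 days

te_A = (9 + 4·14 + 25)/6 = 90/6 = 15
te_B = (2 + 4·3 + 4)/6 = 18/6 = 3
te_C = (6 + 4·11 + 22)/6 = 72/6 = 12
te_D = (3 + 4·5 + 13)/6 = 36/6 = 6
te_E = (2 + 4·6 + 10)/6 = 36/6 = 6
te_F = (8 + 4·9 + 22)/6 = 66/6 = 11
te_G = (1 + 4·3 + 11)/6 = 24/6 = 4
te_H = (3 + 4·6 + 9)/6 = 36/6 = 6

Forward pass:
ES_A = 0; EF_A = 15
ES_B = 0; EF_B = 3
ES_C = 0; EF_C = 12
ES_D = 15; EF_D = 15+6 = 21
ES_E = max(EF_B=3, EF_D=21) = 21; EF_E = 21+6 = 27
ES_F = 15; EF_F = 15+11 = 26
ES_G = max(EF_C=12, EF_D=21) = 21; EF_G = 21+4 = 25
ES_H = max(EF_E=27, EF_F=26, EF_G=25) = 27; EF_H = 27+6 = 33
Expected project duration μ = 33 days. Critical path: A → D → E → H.

Backward pass:
LF_H = 33; LS_H = 33−6 = 27
LF_G = LS_H = 27; LS_G = 27−4 = 23
LF_F = LS_H = 27; LS_F = 27−11 = 16
LF_E = LS_H = 27; LS_E = 27−6 = 21
LF_D = min(LS_E=21, LS_G=23) = 21; LS_D = 21−6 = 15
LF_C = LS_G = 23; LS_C = 23−12 = 11
LF_B = LS_E = 21; LS_B = 21−3 = 18
LF_A = min(LS_D=15, LS_F=16) = 15; LS_A = 15−15 = 0
Slack_G = LS_G − ES_G = 23 − 21 = 2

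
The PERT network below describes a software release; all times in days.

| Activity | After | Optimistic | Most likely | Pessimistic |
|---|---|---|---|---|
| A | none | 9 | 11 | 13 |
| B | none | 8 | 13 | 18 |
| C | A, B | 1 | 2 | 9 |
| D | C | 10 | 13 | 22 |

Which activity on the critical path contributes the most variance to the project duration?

D

te_A = (9 + 4·11 + 13)/6 = 66/6 = 11; σ²_A = ((13−9)/6)² = 0.444
te_B = (8 + 4·13 + 18)/6 = 78/6 = 13; σ²_B = ((18−8)/6)² = 2.778
te_C = (1 + 4·2 + 9)/6 = 18/6 = 3; σ²_C = ((9−1)/6)² = 1.778
te_D = (10 + 4·13 + 22)/6 = 84/6 = 14; σ²_D = ((22−10)/6)² = 4.000

Forward pass:
ES_A = 0; EF_A = 11
ES_B = 0; EF_B = 13
ES_C = max(EF_A=11, EF_B=13) = 13; EF_C = 13+3 = 16
ES_D = 16; EF_D = 16+14 = 30
Expected project duration μ = 30 days. Critical path: B → C → D.

Variances on critical path: σ²_B=2.778, σ²_C=1.778, σ²_D=4.000.
Largest is σ²_D = 4.000.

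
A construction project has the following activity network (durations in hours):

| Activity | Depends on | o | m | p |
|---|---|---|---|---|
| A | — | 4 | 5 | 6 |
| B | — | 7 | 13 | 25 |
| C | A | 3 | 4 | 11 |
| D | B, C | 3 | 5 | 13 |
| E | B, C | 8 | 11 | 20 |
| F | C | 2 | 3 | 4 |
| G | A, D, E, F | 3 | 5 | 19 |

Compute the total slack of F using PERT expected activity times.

13 hours

te_A = (4 + 4·5 + 6)/6 = 30/6 = 5
te_B = (7 + 4·13 + 25)/6 = 84/6 = 14
te_C = (3 + 4·4 + 11)/6 = 30/6 = 5
te_D = (3 + 4·5 + 13)/6 = 36/6 = 6
te_E = (8 + 4·11 + 20)/6 = 72/6 = 12
te_F = (2 + 4·3 + 4)/6 = 18/6 = 3
te_G = (3 + 4·5 + 19)/6 = 42/6 = 7

Forward pass:
ES_A = 0; EF_A = 5
ES_B = 0; EF_B = 14
ES_C = 5; EF_C = 5+5 = 10
ES_D = max(EF_B=14, EF_C=10) = 14; EF_D = 14+6 = 20
ES_E = max(EF_B=14, EF_C=10) = 14; EF_E = 14+12 = 26
ES_F = 10; EF_F = 10+3 = 13
ES_G = max(EF_A=5, EF_D=20, EF_E=26, EF_F=13) = 26; EF_G = 26+7 = 33
Expected project duration μ = 33 hours. Critical path: B → E → G.

Backward pass:
LF_G = 33; LS_G = 33−7 = 26
LF_F = LS_G = 26; LS_F = 26−3 = 23
LF_E = LS_G = 26; LS_E = 26−12 = 14
LF_D = LS_G = 26; LS_D = 26−6 = 20
LF_C = min(LS_D=20, LS_E=14, LS_F=23) = 14; LS_C = 14−5 = 9
LF_B = min(LS_D=20, LS_E=14) = 14; LS_B = 14−14 = 0
LF_A = min(LS_C=9, LS_G=26) = 9; LS_A = 9−5 = 4
Slack_F = LS_F − ES_F = 23 − 10 = 13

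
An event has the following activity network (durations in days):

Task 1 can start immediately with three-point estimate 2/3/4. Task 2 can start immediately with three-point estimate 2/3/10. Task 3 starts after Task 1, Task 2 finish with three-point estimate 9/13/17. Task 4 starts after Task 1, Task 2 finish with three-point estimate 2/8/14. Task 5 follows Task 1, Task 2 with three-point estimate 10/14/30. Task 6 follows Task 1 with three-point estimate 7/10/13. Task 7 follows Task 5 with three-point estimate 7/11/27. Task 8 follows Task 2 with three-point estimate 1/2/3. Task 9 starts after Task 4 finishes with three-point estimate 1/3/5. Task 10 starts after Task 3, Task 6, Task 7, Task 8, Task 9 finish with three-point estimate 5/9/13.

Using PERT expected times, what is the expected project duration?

te_Task 1 = (2 + 4·3 + 4)/6 = 18/6 = 3
te_Task 2 = (2 + 4·3 + 10)/6 = 24/6 = 4
te_Task 3 = (9 + 4·13 + 17)/6 = 78/6 = 13
te_Task 4 = (2 + 4·8 + 14)/6 = 48/6 = 8
te_Task 5 = (10 + 4·14 + 30)/6 = 96/6 = 16
te_Task 6 = (7 + 4·10 + 13)/6 = 60/6 = 10
te_Task 7 = (7 + 4·11 + 27)/6 = 78/6 = 13
te_Task 8 = (1 + 4·2 + 3)/6 = 12/6 = 2
te_Task 9 = (1 + 4·3 + 5)/6 = 18/6 = 3
te_Task 10 = (5 + 4·9 + 13)/6 = 54/6 = 9

Forward pass:
ES_Task 1 = 0; EF_Task 1 = 3
ES_Task 2 = 0; EF_Task 2 = 4
ES_Task 3 = max(EF_Task 1=3, EF_Task 2=4) = 4; EF_Task 3 = 4+13 = 17
ES_Task 4 = max(EF_Task 1=3, EF_Task 2=4) = 4; EF_Task 4 = 4+8 = 12
ES_Task 5 = max(EF_Task 1=3, EF_Task 2=4) = 4; EF_Task 5 = 4+16 = 20
ES_Task 6 = 3; EF_Task 6 = 3+10 = 13
ES_Task 7 = 20; EF_Task 7 = 20+13 = 33
ES_Task 8 = 4; EF_Task 8 = 4+2 = 6
ES_Task 9 = 12; EF_Task 9 = 12+3 = 15
ES_Task 10 = max(EF_Task 3=17, EF_Task 6=13, EF_Task 7=33, EF_Task 8=6, EF_Task 9=15) = 33; EF_Task 10 = 33+9 = 42
Expected project duration μ = 42 days. Critical path: Task 2 → Task 5 → Task 7 → Task 10.

42 days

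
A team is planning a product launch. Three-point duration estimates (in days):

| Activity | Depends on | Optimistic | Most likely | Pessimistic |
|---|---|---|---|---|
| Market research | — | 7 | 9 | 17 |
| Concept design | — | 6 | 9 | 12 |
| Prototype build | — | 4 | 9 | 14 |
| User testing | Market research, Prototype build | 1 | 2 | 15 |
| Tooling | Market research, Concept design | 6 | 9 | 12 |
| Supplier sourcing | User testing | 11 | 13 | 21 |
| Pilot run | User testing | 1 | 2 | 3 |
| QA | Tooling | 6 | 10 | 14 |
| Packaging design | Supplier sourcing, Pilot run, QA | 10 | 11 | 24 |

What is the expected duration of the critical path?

te_Market research = (7 + 4·9 + 17)/6 = 60/6 = 10
te_Concept design = (6 + 4·9 + 12)/6 = 54/6 = 9
te_Prototype build = (4 + 4·9 + 14)/6 = 54/6 = 9
te_User testing = (1 + 4·2 + 15)/6 = 24/6 = 4
te_Tooling = (6 + 4·9 + 12)/6 = 54/6 = 9
te_Supplier sourcing = (11 + 4·13 + 21)/6 = 84/6 = 14
te_Pilot run = (1 + 4·2 + 3)/6 = 12/6 = 2
te_QA = (6 + 4·10 + 14)/6 = 60/6 = 10
te_Packaging design = (10 + 4·11 + 24)/6 = 78/6 = 13

Forward pass:
ES_Market research = 0; EF_Market research = 10
ES_Concept design = 0; EF_Concept design = 9
ES_Prototype build = 0; EF_Prototype build = 9
ES_User testing = max(EF_Market research=10, EF_Prototype build=9) = 10; EF_User testing = 10+4 = 14
ES_Tooling = max(EF_Market research=10, EF_Concept design=9) = 10; EF_Tooling = 10+9 = 19
ES_Supplier sourcing = 14; EF_Supplier sourcing = 14+14 = 28
ES_Pilot run = 14; EF_Pilot run = 14+2 = 16
ES_QA = 19; EF_QA = 19+10 = 29
ES_Packaging design = max(EF_Supplier sourcing=28, EF_Pilot run=16, EF_QA=29) = 29; EF_Packaging design = 29+13 = 42
Expected project duration μ = 42 days. Critical path: Market research → Tooling → QA → Packaging design.

42 days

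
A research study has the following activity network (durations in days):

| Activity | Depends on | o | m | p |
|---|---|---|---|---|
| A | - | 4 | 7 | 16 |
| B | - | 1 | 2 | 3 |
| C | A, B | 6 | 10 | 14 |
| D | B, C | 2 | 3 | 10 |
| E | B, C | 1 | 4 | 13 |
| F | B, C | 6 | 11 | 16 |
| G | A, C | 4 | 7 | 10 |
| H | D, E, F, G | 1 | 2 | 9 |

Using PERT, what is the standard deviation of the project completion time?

te_A = (4 + 4·7 + 16)/6 = 48/6 = 8; σ²_A = ((16−4)/6)² = 4.000
te_B = (1 + 4·2 + 3)/6 = 12/6 = 2; σ²_B = ((3−1)/6)² = 0.111
te_C = (6 + 4·10 + 14)/6 = 60/6 = 10; σ²_C = ((14−6)/6)² = 1.778
te_D = (2 + 4·3 + 10)/6 = 24/6 = 4; σ²_D = ((10−2)/6)² = 1.778
te_E = (1 + 4·4 + 13)/6 = 30/6 = 5; σ²_E = ((13−1)/6)² = 4.000
te_F = (6 + 4·11 + 16)/6 = 66/6 = 11; σ²_F = ((16−6)/6)² = 2.778
te_G = (4 + 4·7 + 10)/6 = 42/6 = 7; σ²_G = ((10−4)/6)² = 1.000
te_H = (1 + 4·2 + 9)/6 = 18/6 = 3; σ²_H = ((9−1)/6)² = 1.778

Forward pass:
ES_A = 0; EF_A = 8
ES_B = 0; EF_B = 2
ES_C = max(EF_A=8, EF_B=2) = 8; EF_C = 8+10 = 18
ES_D = max(EF_B=2, EF_C=18) = 18; EF_D = 18+4 = 22
ES_E = max(EF_B=2, EF_C=18) = 18; EF_E = 18+5 = 23
ES_F = max(EF_B=2, EF_C=18) = 18; EF_F = 18+11 = 29
ES_G = max(EF_A=8, EF_C=18) = 18; EF_G = 18+7 = 25
ES_H = max(EF_D=22, EF_E=23, EF_F=29, EF_G=25) = 29; EF_H = 29+3 = 32
Expected project duration μ = 32 days. Critical path: A → C → F → H.

Variance along critical path = 4.000 + 1.778 + 2.778 + 1.778 = 10.333
σ = √10.333 = 3.215 days

3.21 days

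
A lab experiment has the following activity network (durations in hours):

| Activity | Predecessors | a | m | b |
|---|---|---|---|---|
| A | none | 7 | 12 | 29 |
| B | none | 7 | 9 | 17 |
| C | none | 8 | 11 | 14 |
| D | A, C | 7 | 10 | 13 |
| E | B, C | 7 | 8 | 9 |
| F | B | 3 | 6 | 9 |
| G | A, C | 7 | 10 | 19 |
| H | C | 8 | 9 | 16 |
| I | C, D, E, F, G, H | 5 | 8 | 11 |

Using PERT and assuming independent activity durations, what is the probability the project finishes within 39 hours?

0.919

te_A = (7 + 4·12 + 29)/6 = 84/6 = 14; σ²_A = ((29−7)/6)² = 13.444
te_B = (7 + 4·9 + 17)/6 = 60/6 = 10; σ²_B = ((17−7)/6)² = 2.778
te_C = (8 + 4·11 + 14)/6 = 66/6 = 11; σ²_C = ((14−8)/6)² = 1.000
te_D = (7 + 4·10 + 13)/6 = 60/6 = 10; σ²_D = ((13−7)/6)² = 1.000
te_E = (7 + 4·8 + 9)/6 = 48/6 = 8; σ²_E = ((9−7)/6)² = 0.111
te_F = (3 + 4·6 + 9)/6 = 36/6 = 6; σ²_F = ((9−3)/6)² = 1.000
te_G = (7 + 4·10 + 19)/6 = 66/6 = 11; σ²_G = ((19−7)/6)² = 4.000
te_H = (8 + 4·9 + 16)/6 = 60/6 = 10; σ²_H = ((16−8)/6)² = 1.778
te_I = (5 + 4·8 + 11)/6 = 48/6 = 8; σ²_I = ((11−5)/6)² = 1.000

Forward pass:
ES_A = 0; EF_A = 14
ES_B = 0; EF_B = 10
ES_C = 0; EF_C = 11
ES_D = max(EF_A=14, EF_C=11) = 14; EF_D = 14+10 = 24
ES_E = max(EF_B=10, EF_C=11) = 11; EF_E = 11+8 = 19
ES_F = 10; EF_F = 10+6 = 16
ES_G = max(EF_A=14, EF_C=11) = 14; EF_G = 14+11 = 25
ES_H = 11; EF_H = 11+10 = 21
ES_I = max(EF_C=11, EF_D=24, EF_E=19, EF_F=16, EF_G=25, EF_H=21) = 25; EF_I = 25+8 = 33
Expected project duration μ = 33 hours. Critical path: A → G → I.

Variance along critical path = 13.444 + 4.000 + 1.000 = 18.444; σ = √18.444 = 4.295 hours.
Z = (39 − 33) / 4.295 = 1.397
P(T ≤ 39) = Φ(1.397) ≈ 0.919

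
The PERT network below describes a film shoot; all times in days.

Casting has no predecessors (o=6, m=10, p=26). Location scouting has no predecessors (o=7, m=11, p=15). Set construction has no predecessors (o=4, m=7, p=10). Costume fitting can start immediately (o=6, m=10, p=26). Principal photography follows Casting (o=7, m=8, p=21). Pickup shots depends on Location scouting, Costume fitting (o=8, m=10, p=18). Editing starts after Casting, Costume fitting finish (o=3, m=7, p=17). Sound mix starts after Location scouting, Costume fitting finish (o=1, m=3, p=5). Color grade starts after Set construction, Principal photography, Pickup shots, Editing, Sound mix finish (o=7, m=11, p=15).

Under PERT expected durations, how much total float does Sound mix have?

te_Casting = (6 + 4·10 + 26)/6 = 72/6 = 12
te_Location scouting = (7 + 4·11 + 15)/6 = 66/6 = 11
te_Set construction = (4 + 4·7 + 10)/6 = 42/6 = 7
te_Costume fitting = (6 + 4·10 + 26)/6 = 72/6 = 12
te_Principal photography = (7 + 4·8 + 21)/6 = 60/6 = 10
te_Pickup shots = (8 + 4·10 + 18)/6 = 66/6 = 11
te_Editing = (3 + 4·7 + 17)/6 = 48/6 = 8
te_Sound mix = (1 + 4·3 + 5)/6 = 18/6 = 3
te_Color grade = (7 + 4·11 + 15)/6 = 66/6 = 11

Forward pass:
ES_Casting = 0; EF_Casting = 12
ES_Location scouting = 0; EF_Location scouting = 11
ES_Set construction = 0; EF_Set construction = 7
ES_Costume fitting = 0; EF_Costume fitting = 12
ES_Principal photography = 12; EF_Principal photography = 12+10 = 22
ES_Pickup shots = max(EF_Location scouting=11, EF_Costume fitting=12) = 12; EF_Pickup shots = 12+11 = 23
ES_Editing = max(EF_Casting=12, EF_Costume fitting=12) = 12; EF_Editing = 12+8 = 20
ES_Sound mix = max(EF_Location scouting=11, EF_Costume fitting=12) = 12; EF_Sound mix = 12+3 = 15
ES_Color grade = max(EF_Set construction=7, EF_Principal photography=22, EF_Pickup shots=23, EF_Editing=20, EF_Sound mix=15) = 23; EF_Color grade = 23+11 = 34
Expected project duration μ = 34 days. Critical path: Costume fitting → Pickup shots → Color grade.

Backward pass:
LF_Color grade = 34; LS_Color grade = 34−11 = 23
LF_Sound mix = LS_Color grade = 23; LS_Sound mix = 23−3 = 20
LF_Editing = LS_Color grade = 23; LS_Editing = 23−8 = 15
LF_Pickup shots = LS_Color grade = 23; LS_Pickup shots = 23−11 = 12
LF_Principal photography = LS_Color grade = 23; LS_Principal photography = 23−10 = 13
LF_Costume fitting = min(LS_Pickup shots=12, LS_Editing=15, LS_Sound mix=20) = 12; LS_Costume fitting = 12−12 = 0
LF_Set construction = LS_Color grade = 23; LS_Set construction = 23−7 = 16
LF_Location scouting = min(LS_Pickup shots=12, LS_Sound mix=20) = 12; LS_Location scouting = 12−11 = 1
LF_Casting = min(LS_Principal photography=13, LS_Editing=15) = 13; LS_Casting = 13−12 = 1
Slack_Sound mix = LS_Sound mix − ES_Sound mix = 20 − 12 = 8

8 days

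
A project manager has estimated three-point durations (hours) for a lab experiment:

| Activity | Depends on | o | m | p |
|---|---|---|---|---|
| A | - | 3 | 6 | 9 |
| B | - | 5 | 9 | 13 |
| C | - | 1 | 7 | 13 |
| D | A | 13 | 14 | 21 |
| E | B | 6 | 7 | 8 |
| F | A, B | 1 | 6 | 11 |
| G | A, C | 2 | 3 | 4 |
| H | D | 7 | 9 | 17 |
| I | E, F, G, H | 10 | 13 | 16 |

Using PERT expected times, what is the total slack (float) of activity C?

te_A = (3 + 4·6 + 9)/6 = 36/6 = 6
te_B = (5 + 4·9 + 13)/6 = 54/6 = 9
te_C = (1 + 4·7 + 13)/6 = 42/6 = 7
te_D = (13 + 4·14 + 21)/6 = 90/6 = 15
te_E = (6 + 4·7 + 8)/6 = 42/6 = 7
te_F = (1 + 4·6 + 11)/6 = 36/6 = 6
te_G = (2 + 4·3 + 4)/6 = 18/6 = 3
te_H = (7 + 4·9 + 17)/6 = 60/6 = 10
te_I = (10 + 4·13 + 16)/6 = 78/6 = 13

Forward pass:
ES_A = 0; EF_A = 6
ES_B = 0; EF_B = 9
ES_C = 0; EF_C = 7
ES_D = 6; EF_D = 6+15 = 21
ES_E = 9; EF_E = 9+7 = 16
ES_F = max(EF_A=6, EF_B=9) = 9; EF_F = 9+6 = 15
ES_G = max(EF_A=6, EF_C=7) = 7; EF_G = 7+3 = 10
ES_H = 21; EF_H = 21+10 = 31
ES_I = max(EF_E=16, EF_F=15, EF_G=10, EF_H=31) = 31; EF_I = 31+13 = 44
Expected project duration μ = 44 hours. Critical path: A → D → H → I.

Backward pass:
LF_I = 44; LS_I = 44−13 = 31
LF_H = LS_I = 31; LS_H = 31−10 = 21
LF_G = LS_I = 31; LS_G = 31−3 = 28
LF_F = LS_I = 31; LS_F = 31−6 = 25
LF_E = LS_I = 31; LS_E = 31−7 = 24
LF_D = LS_H = 21; LS_D = 21−15 = 6
LF_C = LS_G = 28; LS_C = 28−7 = 21
LF_B = min(LS_E=24, LS_F=25) = 24; LS_B = 24−9 = 15
LF_A = min(LS_D=6, LS_F=25, LS_G=28) = 6; LS_A = 6−6 = 0
Slack_C = LS_C − ES_C = 21 − 0 = 21

21 hours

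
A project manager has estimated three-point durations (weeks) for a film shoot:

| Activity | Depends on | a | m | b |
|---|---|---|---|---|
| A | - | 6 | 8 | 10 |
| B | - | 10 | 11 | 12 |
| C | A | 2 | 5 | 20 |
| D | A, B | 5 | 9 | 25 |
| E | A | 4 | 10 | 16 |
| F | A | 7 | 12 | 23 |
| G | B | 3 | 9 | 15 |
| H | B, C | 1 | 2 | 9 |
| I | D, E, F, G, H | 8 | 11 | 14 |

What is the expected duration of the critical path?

33 weeks

te_A = (6 + 4·8 + 10)/6 = 48/6 = 8
te_B = (10 + 4·11 + 12)/6 = 66/6 = 11
te_C = (2 + 4·5 + 20)/6 = 42/6 = 7
te_D = (5 + 4·9 + 25)/6 = 66/6 = 11
te_E = (4 + 4·10 + 16)/6 = 60/6 = 10
te_F = (7 + 4·12 + 23)/6 = 78/6 = 13
te_G = (3 + 4·9 + 15)/6 = 54/6 = 9
te_H = (1 + 4·2 + 9)/6 = 18/6 = 3
te_I = (8 + 4·11 + 14)/6 = 66/6 = 11

Forward pass:
ES_A = 0; EF_A = 8
ES_B = 0; EF_B = 11
ES_C = 8; EF_C = 8+7 = 15
ES_D = max(EF_A=8, EF_B=11) = 11; EF_D = 11+11 = 22
ES_E = 8; EF_E = 8+10 = 18
ES_F = 8; EF_F = 8+13 = 21
ES_G = 11; EF_G = 11+9 = 20
ES_H = max(EF_B=11, EF_C=15) = 15; EF_H = 15+3 = 18
ES_I = max(EF_D=22, EF_E=18, EF_F=21, EF_G=20, EF_H=18) = 22; EF_I = 22+11 = 33
Expected project duration μ = 33 weeks. Critical path: B → D → I.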